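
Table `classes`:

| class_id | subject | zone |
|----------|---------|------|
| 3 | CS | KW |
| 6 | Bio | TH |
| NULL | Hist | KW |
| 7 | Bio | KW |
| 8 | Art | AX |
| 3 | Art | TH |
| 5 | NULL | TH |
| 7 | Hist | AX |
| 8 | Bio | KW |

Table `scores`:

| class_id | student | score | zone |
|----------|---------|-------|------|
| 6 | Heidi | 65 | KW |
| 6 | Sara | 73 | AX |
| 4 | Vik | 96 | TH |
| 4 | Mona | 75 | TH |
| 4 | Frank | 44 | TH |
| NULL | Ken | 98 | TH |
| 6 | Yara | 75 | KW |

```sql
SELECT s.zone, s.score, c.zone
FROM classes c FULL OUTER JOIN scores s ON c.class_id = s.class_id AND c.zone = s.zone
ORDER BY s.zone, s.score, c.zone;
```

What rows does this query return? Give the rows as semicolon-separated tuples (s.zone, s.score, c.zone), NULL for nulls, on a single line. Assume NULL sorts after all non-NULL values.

(AX, 73, NULL); (KW, 65, NULL); (KW, 75, NULL); (TH, 44, NULL); (TH, 75, NULL); (TH, 96, NULL); (TH, 98, NULL); (NULL, NULL, AX); (NULL, NULL, AX); (NULL, NULL, KW); (NULL, NULL, KW); (NULL, NULL, KW); (NULL, NULL, KW); (NULL, NULL, TH); (NULL, NULL, TH); (NULL, NULL, TH)

FULL OUTER JOIN keeps every row from both sides; unmatched rows get NULL for the other side's columns.
Matching on c.class_id = s.class_id AND c.zone = s.zone. A NULL in a compared column never satisfies the condition.
- c (class_id=3, zone=KW) has no partner → padded with NULL.
- c (class_id=6, zone=TH) has no partner → padded with NULL.
- c (class_id=NULL, zone=KW) has no partner → padded with NULL.
- c (class_id=7, zone=KW) has no partner → padded with NULL.
- c (class_id=8, zone=AX) has no partner → padded with NULL.
- c (class_id=3, zone=TH) has no partner → padded with NULL.
- c (class_id=5, zone=TH) has no partner → padded with NULL.
- c (class_id=7, zone=AX) has no partner → padded with NULL.
- c (class_id=8, zone=KW) has no partner → padded with NULL.
- 7 s row(s) had no c match → kept, c columns NULL.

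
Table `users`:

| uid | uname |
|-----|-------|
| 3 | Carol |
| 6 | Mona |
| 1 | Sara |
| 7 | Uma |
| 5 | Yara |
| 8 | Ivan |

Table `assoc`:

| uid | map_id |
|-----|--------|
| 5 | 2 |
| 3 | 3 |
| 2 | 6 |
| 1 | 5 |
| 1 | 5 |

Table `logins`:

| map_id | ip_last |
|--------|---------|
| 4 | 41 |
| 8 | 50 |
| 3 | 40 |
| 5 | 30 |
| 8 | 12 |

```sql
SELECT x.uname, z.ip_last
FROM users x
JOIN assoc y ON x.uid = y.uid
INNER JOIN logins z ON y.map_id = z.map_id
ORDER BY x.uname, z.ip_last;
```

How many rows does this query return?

3

Joins associate left-to-right: users INNER JOIN assoc on uid gives 4 intermediate row(s).
Then INNER JOIN `logins z` on map_id: keep only rows whose y.map_id appears in z.
Result: 3 row(s).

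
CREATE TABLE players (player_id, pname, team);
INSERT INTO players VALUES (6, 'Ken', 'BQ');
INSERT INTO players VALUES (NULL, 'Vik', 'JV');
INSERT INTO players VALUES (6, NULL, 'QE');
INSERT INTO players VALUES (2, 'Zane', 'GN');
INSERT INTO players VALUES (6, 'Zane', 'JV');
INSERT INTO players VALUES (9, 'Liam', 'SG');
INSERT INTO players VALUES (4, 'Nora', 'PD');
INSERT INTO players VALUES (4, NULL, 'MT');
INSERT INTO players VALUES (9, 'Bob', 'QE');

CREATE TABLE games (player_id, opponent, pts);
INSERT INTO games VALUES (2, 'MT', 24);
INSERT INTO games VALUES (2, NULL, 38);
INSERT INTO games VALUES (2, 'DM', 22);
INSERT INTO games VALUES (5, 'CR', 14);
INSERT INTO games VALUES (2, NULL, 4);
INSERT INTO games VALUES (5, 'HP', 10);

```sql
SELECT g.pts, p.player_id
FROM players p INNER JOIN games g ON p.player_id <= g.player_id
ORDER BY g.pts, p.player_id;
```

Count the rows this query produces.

INNER JOIN keeps only pairs where the ON condition holds.
Matching on p.player_id <= g.player_id. A NULL in a compared column never satisfies the condition.
- p row (player_id=6): no match → dropped.
- p row (player_id=NULL): no match → dropped.
- p row (player_id=6): no match → dropped.
- p row (player_id=2): matches 6 g row(s) → 6 output row(s).
- p row (player_id=6): no match → dropped.
- p row (player_id=9): no match → dropped.
- p row (player_id=4): matches 2 g row(s) → 2 output row(s).
- p row (player_id=4): matches 2 g row(s) → 2 output row(s).
- p row (player_id=9): no match → dropped.
Total: 10 rows.

10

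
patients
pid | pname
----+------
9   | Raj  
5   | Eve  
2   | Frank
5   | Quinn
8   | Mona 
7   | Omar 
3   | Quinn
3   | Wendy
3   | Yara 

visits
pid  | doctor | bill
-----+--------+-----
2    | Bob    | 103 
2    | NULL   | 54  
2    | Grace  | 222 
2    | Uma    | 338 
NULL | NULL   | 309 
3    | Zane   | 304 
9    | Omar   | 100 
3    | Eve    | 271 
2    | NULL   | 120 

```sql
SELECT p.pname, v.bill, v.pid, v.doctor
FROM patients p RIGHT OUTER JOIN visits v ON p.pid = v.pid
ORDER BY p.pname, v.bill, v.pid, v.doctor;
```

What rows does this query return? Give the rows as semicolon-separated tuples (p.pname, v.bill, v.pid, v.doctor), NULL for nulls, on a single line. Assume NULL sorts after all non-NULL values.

RIGHT JOIN keeps every row from `visits`; unmatched rows get NULL for `patients`'s columns.
Matching on p.pid = v.pid. A NULL in a compared column never satisfies the condition.
- p[0] pid=9 → 1 match(es) in v → 1 row(s).
- p[1] pid=5 → no match.
- p[2] pid=2 → 5 match(es) in v → 5 row(s).
- p[3] pid=5 → no match.
- p[4] pid=8 → no match.
- p[5] pid=7 → no match.
- p[6] pid=3 → 2 match(es) in v → 2 row(s).
- p[7] pid=3 → 2 match(es) in v → 2 row(s).
- p[8] pid=3 → 2 match(es) in v → 2 row(s).
- 1 v row(s) had no p match → kept, p columns NULL.

(Frank, 54, 2, NULL); (Frank, 103, 2, Bob); (Frank, 120, 2, NULL); (Frank, 222, 2, Grace); (Frank, 338, 2, Uma); (Quinn, 271, 3, Eve); (Quinn, 304, 3, Zane); (Raj, 100, 9, Omar); (Wendy, 271, 3, Eve); (Wendy, 304, 3, Zane); (Yara, 271, 3, Eve); (Yara, 304, 3, Zane); (NULL, 309, NULL, NULL)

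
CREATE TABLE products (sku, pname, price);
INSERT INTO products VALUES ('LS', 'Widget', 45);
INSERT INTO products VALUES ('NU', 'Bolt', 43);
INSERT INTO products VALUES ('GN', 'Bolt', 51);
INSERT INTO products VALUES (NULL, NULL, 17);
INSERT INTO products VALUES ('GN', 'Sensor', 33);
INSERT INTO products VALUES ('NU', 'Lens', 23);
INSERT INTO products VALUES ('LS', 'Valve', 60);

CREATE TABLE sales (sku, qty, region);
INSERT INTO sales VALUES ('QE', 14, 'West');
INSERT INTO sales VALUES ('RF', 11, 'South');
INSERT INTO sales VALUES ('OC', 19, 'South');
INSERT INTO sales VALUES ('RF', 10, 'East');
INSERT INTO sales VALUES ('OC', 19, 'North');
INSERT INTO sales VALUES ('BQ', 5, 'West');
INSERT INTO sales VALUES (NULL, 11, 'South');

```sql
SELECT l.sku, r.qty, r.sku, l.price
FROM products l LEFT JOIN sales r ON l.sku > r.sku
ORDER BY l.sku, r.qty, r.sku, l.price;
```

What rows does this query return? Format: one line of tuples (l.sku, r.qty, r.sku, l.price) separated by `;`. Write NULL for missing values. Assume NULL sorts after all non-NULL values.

(GN, 5, BQ, 33); (GN, 5, BQ, 51); (LS, 5, BQ, 45); (LS, 5, BQ, 60); (NU, 5, BQ, 23); (NU, 5, BQ, 43); (NULL, NULL, NULL, 17)

LEFT JOIN keeps every row from `products`; unmatched rows get NULL for `sales`'s columns.
Matching on l.sku > r.sku. A NULL in a compared column never satisfies the condition.
- l (sku=LS) pairs with 1 row(s) of r.
- l (sku=NU) pairs with 1 row(s) of r.
- l (sku=GN) pairs with 1 row(s) of r.
- l (sku=NULL) has no partner → padded with NULL.
- l (sku=GN) pairs with 1 row(s) of r.
- l (sku=NU) pairs with 1 row(s) of r.
- l (sku=LS) pairs with 1 row(s) of r.
After projecting and ordering:
l.sku | r.qty | r.sku | l.price
GN | 5 | BQ | 33
GN | 5 | BQ | 51
LS | 5 | BQ | 45
LS | 5 | BQ | 60
NU | 5 | BQ | 23
NU | 5 | BQ | 43
NULL | NULL | NULL | 17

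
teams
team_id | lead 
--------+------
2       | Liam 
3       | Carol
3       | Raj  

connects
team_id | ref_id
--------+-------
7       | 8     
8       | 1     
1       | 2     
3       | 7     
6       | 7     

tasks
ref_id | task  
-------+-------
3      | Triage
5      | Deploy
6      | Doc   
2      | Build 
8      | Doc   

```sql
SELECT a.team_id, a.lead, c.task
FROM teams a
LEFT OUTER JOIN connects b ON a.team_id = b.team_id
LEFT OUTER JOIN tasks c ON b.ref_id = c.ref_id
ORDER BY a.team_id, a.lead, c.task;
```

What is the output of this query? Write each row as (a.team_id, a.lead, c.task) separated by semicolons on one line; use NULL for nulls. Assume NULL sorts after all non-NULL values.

(2, Liam, NULL); (3, Carol, NULL); (3, Raj, NULL)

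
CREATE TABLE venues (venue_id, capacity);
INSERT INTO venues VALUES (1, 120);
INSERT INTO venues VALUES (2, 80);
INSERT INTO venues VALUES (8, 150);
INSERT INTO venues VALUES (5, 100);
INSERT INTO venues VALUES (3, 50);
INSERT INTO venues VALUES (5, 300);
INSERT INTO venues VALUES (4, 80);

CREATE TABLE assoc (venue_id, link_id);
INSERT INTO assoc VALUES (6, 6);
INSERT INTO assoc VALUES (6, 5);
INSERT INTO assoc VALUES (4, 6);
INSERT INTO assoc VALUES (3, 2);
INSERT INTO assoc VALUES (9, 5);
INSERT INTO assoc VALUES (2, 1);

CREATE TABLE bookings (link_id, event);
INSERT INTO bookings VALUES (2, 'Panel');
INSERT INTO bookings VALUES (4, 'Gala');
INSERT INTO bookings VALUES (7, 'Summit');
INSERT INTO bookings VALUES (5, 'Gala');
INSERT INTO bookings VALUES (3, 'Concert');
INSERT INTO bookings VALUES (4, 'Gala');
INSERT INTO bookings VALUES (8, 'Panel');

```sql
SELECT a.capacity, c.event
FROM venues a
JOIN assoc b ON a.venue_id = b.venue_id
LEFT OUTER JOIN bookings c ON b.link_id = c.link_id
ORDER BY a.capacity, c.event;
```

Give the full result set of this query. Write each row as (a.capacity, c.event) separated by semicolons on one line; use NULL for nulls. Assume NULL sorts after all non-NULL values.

(50, Panel); (80, NULL); (80, NULL)

Joins associate left-to-right: venues INNER JOIN assoc on venue_id gives 3 intermediate row(s).
Then LEFT JOIN `bookings c` on link_id: each of those 3 rows is kept; rows whose b.link_id has no match in c get NULL for c's columns.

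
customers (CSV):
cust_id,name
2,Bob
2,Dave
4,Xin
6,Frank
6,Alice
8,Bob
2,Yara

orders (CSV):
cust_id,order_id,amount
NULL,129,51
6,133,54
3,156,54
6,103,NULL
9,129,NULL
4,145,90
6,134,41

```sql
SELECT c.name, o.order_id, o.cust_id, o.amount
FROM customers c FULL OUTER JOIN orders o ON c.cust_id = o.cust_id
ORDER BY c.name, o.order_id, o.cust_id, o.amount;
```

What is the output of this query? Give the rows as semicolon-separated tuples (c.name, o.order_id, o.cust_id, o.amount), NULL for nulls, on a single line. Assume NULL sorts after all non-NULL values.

FULL OUTER JOIN keeps every row from both sides; unmatched rows get NULL for the other side's columns.
Matching on c.cust_id = o.cust_id. A NULL in a compared column never satisfies the condition.
- cust_id=2: no o row matches, row kept with o columns NULL.
- cust_id=2: no o row matches, row kept with o columns NULL.
- cust_id=4: 1 matching o row(s), so 1 row(s) emitted.
- cust_id=6: 3 matching o row(s), so 3 row(s) emitted.
- cust_id=6: 3 matching o row(s), so 3 row(s) emitted.
- cust_id=8: no o row matches, row kept with o columns NULL.
- cust_id=2: no o row matches, row kept with o columns NULL.
- 3 o row(s) had no c match → kept, c columns NULL.

(Alice, 103, 6, NULL); (Alice, 133, 6, 54); (Alice, 134, 6, 41); (Bob, NULL, NULL, NULL); (Bob, NULL, NULL, NULL); (Dave, NULL, NULL, NULL); (Frank, 103, 6, NULL); (Frank, 133, 6, 54); (Frank, 134, 6, 41); (Xin, 145, 4, 90); (Yara, NULL, NULL, NULL); (NULL, 129, 9, NULL); (NULL, 129, NULL, 51); (NULL, 156, 3, 54)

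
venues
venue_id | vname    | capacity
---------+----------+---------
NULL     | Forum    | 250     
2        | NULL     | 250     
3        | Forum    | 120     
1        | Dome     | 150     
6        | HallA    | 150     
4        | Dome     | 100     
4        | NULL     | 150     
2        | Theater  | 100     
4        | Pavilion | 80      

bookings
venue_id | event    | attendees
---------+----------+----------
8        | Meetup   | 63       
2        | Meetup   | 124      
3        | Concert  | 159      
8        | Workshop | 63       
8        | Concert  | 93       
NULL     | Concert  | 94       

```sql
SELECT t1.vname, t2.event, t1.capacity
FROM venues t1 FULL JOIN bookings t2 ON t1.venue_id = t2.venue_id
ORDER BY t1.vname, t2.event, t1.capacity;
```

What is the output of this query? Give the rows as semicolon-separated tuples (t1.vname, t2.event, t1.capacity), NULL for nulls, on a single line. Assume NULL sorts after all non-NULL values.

FULL OUTER JOIN keeps every row from both sides; unmatched rows get NULL for the other side's columns.
Matching on t1.venue_id = t2.venue_id. A NULL in a compared column never satisfies the condition.
- venue_id=NULL: no t2 row matches, row kept with t2 columns NULL.
- venue_id=2: 1 matching t2 row(s), so 1 row(s) emitted.
- venue_id=3: 1 matching t2 row(s), so 1 row(s) emitted.
- venue_id=1: no t2 row matches, row kept with t2 columns NULL.
- venue_id=6: no t2 row matches, row kept with t2 columns NULL.
- venue_id=4: no t2 row matches, row kept with t2 columns NULL.
- venue_id=4: no t2 row matches, row kept with t2 columns NULL.
- venue_id=2: 1 matching t2 row(s), so 1 row(s) emitted.
- venue_id=4: no t2 row matches, row kept with t2 columns NULL.
- plus 4 unmatched t2 row(s), each kept with NULL t1 columns.

(Dome, NULL, 100); (Dome, NULL, 150); (Forum, Concert, 120); (Forum, NULL, 250); (HallA, NULL, 150); (Pavilion, NULL, 80); (Theater, Meetup, 100); (NULL, Concert, NULL); (NULL, Concert, NULL); (NULL, Meetup, 250); (NULL, Meetup, NULL); (NULL, Workshop, NULL); (NULL, NULL, 150)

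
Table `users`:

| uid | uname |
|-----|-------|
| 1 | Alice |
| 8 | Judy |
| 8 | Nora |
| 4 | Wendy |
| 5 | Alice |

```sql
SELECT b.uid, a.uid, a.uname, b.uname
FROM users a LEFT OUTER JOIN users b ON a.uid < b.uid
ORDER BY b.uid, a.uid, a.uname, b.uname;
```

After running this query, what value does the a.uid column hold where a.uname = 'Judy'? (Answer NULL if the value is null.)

LEFT JOIN keeps every row from `users a`; unmatched rows get NULL for `users b`'s columns.
Matching on a.uid < b.uid.
- a row (uid=1): matches 4 b row(s) → 4 output row(s).
- a row (uid=8): no match → kept, b columns NULL.
- a row (uid=8): no match → kept, b columns NULL.
- a row (uid=4): matches 3 b row(s) → 3 output row(s).
- a row (uid=5): matches 2 b row(s) → 2 output row(s).

8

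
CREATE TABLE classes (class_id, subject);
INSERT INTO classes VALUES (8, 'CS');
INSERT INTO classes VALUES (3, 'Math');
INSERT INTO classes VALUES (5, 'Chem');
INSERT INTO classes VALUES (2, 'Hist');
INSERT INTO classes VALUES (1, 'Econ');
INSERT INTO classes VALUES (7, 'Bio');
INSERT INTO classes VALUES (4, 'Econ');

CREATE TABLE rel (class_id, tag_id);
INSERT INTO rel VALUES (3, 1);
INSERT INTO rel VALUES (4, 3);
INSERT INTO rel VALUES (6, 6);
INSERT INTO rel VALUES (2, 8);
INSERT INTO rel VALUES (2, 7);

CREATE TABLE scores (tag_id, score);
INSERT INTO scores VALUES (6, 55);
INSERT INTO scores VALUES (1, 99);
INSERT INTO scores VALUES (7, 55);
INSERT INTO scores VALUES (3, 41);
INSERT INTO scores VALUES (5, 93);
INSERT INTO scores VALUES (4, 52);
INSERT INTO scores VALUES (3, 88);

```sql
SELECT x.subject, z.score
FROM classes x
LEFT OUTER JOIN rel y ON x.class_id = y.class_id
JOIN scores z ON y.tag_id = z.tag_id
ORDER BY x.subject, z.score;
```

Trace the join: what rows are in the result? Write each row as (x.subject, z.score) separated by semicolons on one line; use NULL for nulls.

Joins associate left-to-right: classes LEFT JOIN rel on class_id gives 8 intermediate row(s).
Then INNER JOIN `scores z` on tag_id: keep only rows whose y.tag_id appears in z.

(Econ, 41); (Econ, 88); (Hist, 55); (Math, 99)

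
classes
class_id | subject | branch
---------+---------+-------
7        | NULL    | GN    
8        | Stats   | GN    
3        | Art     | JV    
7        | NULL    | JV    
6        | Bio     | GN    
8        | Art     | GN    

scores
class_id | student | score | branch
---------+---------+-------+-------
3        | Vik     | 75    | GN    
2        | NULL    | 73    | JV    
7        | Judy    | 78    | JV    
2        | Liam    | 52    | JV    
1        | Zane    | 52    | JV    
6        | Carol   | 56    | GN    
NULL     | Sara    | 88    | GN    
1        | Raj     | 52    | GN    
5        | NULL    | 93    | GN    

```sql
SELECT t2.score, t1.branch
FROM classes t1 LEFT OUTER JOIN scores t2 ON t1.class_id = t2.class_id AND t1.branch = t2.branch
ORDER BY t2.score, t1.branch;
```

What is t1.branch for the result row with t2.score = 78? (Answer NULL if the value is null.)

LEFT JOIN keeps every row from `classes`; unmatched rows get NULL for `scores`'s columns.
Matching on t1.class_id = t2.class_id AND t1.branch = t2.branch. A NULL in a compared column never satisfies the condition.
- t1[0] class_id=7, branch=GN → no match; kept with NULLs on the t2 side.
- t1[1] class_id=8, branch=GN → no match; kept with NULLs on the t2 side.
- t1[2] class_id=3, branch=JV → no match; kept with NULLs on the t2 side.
- t1[3] class_id=7, branch=JV → 1 match(es) in t2 → 1 row(s).
- t1[4] class_id=6, branch=GN → 1 match(es) in t2 → 1 row(s).
- t1[5] class_id=8, branch=GN → no match; kept with NULLs on the t2 side.

JV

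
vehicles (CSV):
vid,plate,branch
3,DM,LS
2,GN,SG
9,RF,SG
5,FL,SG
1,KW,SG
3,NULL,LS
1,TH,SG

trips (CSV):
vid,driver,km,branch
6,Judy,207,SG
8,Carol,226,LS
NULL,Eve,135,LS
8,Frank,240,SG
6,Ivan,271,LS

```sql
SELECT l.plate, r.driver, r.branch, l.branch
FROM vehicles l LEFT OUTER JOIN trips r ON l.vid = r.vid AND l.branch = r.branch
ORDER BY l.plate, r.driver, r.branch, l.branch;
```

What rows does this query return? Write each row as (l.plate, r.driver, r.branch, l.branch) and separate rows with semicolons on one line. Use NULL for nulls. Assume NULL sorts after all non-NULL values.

(DM, NULL, NULL, LS); (FL, NULL, NULL, SG); (GN, NULL, NULL, SG); (KW, NULL, NULL, SG); (RF, NULL, NULL, SG); (TH, NULL, NULL, SG); (NULL, NULL, NULL, LS)

LEFT JOIN keeps every row from `vehicles`; unmatched rows get NULL for `trips`'s columns.
Matching on l.vid = r.vid AND l.branch = r.branch. A NULL in a compared column never satisfies the condition.
- l[0] vid=3, branch=LS → no match; kept with NULLs on the r side.
- l[1] vid=2, branch=SG → no match; kept with NULLs on the r side.
- l[2] vid=9, branch=SG → no match; kept with NULLs on the r side.
- l[3] vid=5, branch=SG → no match; kept with NULLs on the r side.
- l[4] vid=1, branch=SG → no match; kept with NULLs on the r side.
- l[5] vid=3, branch=LS → no match; kept with NULLs on the r side.
- l[6] vid=1, branch=SG → no match; kept with NULLs on the r side.
After projecting and ordering:
l.plate | r.driver | r.branch | l.branch
DM | NULL | NULL | LS
FL | NULL | NULL | SG
GN | NULL | NULL | SG
KW | NULL | NULL | SG
RF | NULL | NULL | SG
TH | NULL | NULL | SG
NULL | NULL | NULL | LS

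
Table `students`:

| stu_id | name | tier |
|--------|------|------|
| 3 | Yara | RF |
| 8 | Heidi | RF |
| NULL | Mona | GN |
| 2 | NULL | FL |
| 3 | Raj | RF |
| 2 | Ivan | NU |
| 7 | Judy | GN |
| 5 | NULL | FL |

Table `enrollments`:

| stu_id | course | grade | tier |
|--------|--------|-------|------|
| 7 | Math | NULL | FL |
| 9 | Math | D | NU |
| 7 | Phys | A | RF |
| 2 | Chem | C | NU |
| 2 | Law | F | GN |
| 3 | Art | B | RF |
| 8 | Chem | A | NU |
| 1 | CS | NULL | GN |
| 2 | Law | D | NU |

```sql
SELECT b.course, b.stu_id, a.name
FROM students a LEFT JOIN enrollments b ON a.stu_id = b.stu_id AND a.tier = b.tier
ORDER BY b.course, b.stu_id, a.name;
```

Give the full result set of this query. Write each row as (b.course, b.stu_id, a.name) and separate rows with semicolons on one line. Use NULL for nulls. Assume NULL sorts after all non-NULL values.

LEFT JOIN keeps every row from `students`; unmatched rows get NULL for `enrollments`'s columns.
Matching on a.stu_id = b.stu_id AND a.tier = b.tier. A NULL in a compared column never satisfies the condition.
- stu_id=3, tier=RF: 1 matching b row(s), so 1 row(s) emitted.
- stu_id=8, tier=RF: no b row matches, row kept with b columns NULL.
- stu_id=NULL, tier=GN: no b row matches, row kept with b columns NULL.
- stu_id=2, tier=FL: no b row matches, row kept with b columns NULL.
- stu_id=3, tier=RF: 1 matching b row(s), so 1 row(s) emitted.
- stu_id=2, tier=NU: 2 matching b row(s), so 2 row(s) emitted.
- stu_id=7, tier=GN: no b row matches, row kept with b columns NULL.
- stu_id=5, tier=FL: no b row matches, row kept with b columns NULL.
After projecting and ordering:
b.course | b.stu_id | a.name
Art | 3 | Raj
Art | 3 | Yara
Chem | 2 | Ivan
Law | 2 | Ivan
NULL | NULL | Heidi
NULL | NULL | Judy
NULL | NULL | Mona
NULL | NULL | NULL
NULL | NULL | NULL

(Art, 3, Raj); (Art, 3, Yara); (Chem, 2, Ivan); (Law, 2, Ivan); (NULL, NULL, Heidi); (NULL, NULL, Judy); (NULL, NULL, Mona); (NULL, NULL, NULL); (NULL, NULL, NULL)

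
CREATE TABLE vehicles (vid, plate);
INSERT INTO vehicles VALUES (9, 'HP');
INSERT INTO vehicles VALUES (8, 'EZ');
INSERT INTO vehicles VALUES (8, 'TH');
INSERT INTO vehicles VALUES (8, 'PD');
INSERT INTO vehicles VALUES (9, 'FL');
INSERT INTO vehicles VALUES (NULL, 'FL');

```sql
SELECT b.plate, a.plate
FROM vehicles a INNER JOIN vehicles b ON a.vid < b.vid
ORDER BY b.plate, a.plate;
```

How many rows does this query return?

6

INNER JOIN keeps only pairs where the ON condition holds.
Matching on a.vid < b.vid. A NULL in a compared column never satisfies the condition.
- a (vid=9) has no partner → excluded.
- a (vid=8) pairs with 2 row(s) of b.
- a (vid=8) pairs with 2 row(s) of b.
- a (vid=8) pairs with 2 row(s) of b.
- a (vid=9) has no partner → excluded.
- a (vid=NULL) has no partner → excluded.
Total: 6 rows.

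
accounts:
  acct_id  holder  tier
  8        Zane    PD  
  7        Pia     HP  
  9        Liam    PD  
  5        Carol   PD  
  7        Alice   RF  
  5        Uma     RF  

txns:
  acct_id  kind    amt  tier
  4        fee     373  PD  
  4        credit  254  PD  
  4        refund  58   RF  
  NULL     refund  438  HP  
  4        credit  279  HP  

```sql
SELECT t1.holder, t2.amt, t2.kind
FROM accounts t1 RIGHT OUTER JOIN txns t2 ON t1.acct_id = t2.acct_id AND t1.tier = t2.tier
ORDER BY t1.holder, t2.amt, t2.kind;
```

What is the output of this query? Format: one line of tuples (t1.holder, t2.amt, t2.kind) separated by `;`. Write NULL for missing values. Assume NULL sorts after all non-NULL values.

(NULL, 58, refund); (NULL, 254, credit); (NULL, 279, credit); (NULL, 373, fee); (NULL, 438, refund)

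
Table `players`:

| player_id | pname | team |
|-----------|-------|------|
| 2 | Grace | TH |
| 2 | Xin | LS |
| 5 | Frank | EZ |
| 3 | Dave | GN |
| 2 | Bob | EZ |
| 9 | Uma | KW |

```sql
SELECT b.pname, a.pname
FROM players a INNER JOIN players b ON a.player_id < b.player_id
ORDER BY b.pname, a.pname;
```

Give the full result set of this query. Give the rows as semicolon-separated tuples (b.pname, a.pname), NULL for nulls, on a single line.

INNER JOIN keeps only pairs where the ON condition holds.
Matching on a.player_id < b.player_id.
- a[0] player_id=2 → 3 match(es) in b → 3 row(s).
- a[1] player_id=2 → 3 match(es) in b → 3 row(s).
- a[2] player_id=5 → 1 match(es) in b → 1 row(s).
- a[3] player_id=3 → 2 match(es) in b → 2 row(s).
- a[4] player_id=2 → 3 match(es) in b → 3 row(s).
- a[5] player_id=9 → no match; dropped.

(Dave, Bob); (Dave, Grace); (Dave, Xin); (Frank, Bob); (Frank, Dave); (Frank, Grace); (Frank, Xin); (Uma, Bob); (Uma, Dave); (Uma, Frank); (Uma, Grace); (Uma, Xin)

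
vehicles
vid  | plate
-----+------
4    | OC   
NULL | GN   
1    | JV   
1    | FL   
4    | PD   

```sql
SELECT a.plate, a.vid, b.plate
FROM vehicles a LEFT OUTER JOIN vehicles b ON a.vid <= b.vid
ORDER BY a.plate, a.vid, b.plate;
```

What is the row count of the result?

13

LEFT JOIN keeps every row from `vehicles a`; unmatched rows get NULL for `vehicles b`'s columns.
Matching on a.vid <= b.vid. A NULL in a compared column never satisfies the condition.
- a[0] vid=4 → 2 match(es) in b → 2 row(s).
- a[1] vid=NULL → no match; kept with NULLs on the b side.
- a[2] vid=1 → 4 match(es) in b → 4 row(s).
- a[3] vid=1 → 4 match(es) in b → 4 row(s).
- a[4] vid=4 → 2 match(es) in b → 2 row(s).
Total: 12 matched + 1 padded = 13 rows.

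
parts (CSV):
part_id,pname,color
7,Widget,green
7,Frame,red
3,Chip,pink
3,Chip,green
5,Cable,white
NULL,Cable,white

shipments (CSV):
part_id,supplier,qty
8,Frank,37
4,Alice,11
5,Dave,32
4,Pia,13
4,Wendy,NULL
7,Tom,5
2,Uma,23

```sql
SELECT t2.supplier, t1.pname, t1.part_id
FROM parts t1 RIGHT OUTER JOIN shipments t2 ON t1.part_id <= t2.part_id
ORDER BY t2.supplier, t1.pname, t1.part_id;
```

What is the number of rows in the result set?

20

RIGHT JOIN keeps every row from `shipments`; unmatched rows get NULL for `parts`'s columns.
Matching on t1.part_id <= t2.part_id. A NULL in a compared column never satisfies the condition.
- t1 row (part_id=7): matches 2 t2 row(s) → 2 output row(s).
- t1 row (part_id=7): matches 2 t2 row(s) → 2 output row(s).
- t1 row (part_id=3): matches 6 t2 row(s) → 6 output row(s).
- t1 row (part_id=3): matches 6 t2 row(s) → 6 output row(s).
- t1 row (part_id=5): matches 3 t2 row(s) → 3 output row(s).
- t1 row (part_id=NULL): no match.
- 1 row(s) from t2 found no t1 partner → padded with NULL.
Total: 19 matched + 1 padded = 20 rows.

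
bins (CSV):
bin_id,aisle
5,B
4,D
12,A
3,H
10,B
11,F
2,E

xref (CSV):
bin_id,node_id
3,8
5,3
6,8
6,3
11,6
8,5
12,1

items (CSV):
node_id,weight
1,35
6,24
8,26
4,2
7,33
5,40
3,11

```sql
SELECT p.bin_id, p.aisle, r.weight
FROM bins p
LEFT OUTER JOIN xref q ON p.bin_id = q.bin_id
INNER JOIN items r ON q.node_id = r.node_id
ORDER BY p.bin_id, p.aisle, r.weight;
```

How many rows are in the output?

4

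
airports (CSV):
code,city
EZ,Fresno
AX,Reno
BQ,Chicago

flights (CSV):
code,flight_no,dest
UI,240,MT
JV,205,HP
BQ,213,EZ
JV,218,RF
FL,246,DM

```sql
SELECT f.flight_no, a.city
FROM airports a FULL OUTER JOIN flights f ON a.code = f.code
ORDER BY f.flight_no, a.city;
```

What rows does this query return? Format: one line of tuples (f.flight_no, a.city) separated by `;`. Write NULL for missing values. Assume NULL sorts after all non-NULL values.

(205, NULL); (213, Chicago); (218, NULL); (240, NULL); (246, NULL); (NULL, Fresno); (NULL, Reno)

FULL OUTER JOIN keeps every row from both sides; unmatched rows get NULL for the other side's columns.
Matching on a.code = f.code.
- a row (code=EZ): no match → kept, f columns NULL.
- a row (code=AX): no match → kept, f columns NULL.
- a row (code=BQ): matches 1 f row(s) → 1 output row(s).
- 4 row(s) from f found no a partner → padded with NULL.
After projecting and ordering:
f.flight_no | a.city
205 | NULL
213 | Chicago
218 | NULL
240 | NULL
246 | NULL
NULL | Fresno
NULL | Reno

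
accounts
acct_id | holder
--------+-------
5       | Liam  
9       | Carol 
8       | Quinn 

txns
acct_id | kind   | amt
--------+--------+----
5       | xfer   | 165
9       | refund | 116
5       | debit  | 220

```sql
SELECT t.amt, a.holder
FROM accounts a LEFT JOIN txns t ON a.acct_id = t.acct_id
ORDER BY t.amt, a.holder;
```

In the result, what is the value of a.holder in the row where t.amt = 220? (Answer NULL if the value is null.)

LEFT JOIN keeps every row from `accounts`; unmatched rows get NULL for `txns`'s columns.
Matching on a.acct_id = t.acct_id.
Matched pairs: 3; unmatched a rows kept: 1.

Liam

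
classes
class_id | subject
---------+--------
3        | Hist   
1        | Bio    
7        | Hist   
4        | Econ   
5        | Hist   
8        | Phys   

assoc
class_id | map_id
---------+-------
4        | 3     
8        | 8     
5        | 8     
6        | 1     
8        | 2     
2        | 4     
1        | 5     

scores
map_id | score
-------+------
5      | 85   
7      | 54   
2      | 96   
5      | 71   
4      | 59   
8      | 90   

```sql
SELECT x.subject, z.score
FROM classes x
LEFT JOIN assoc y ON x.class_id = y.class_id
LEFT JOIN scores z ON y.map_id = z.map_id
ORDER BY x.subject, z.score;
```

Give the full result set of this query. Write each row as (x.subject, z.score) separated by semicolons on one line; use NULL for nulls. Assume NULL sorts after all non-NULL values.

Step 1 — x LEFT JOIN y on class_id → 7 row(s).
Then LEFT JOIN `scores z` on map_id: each of those 7 rows is kept; rows whose y.map_id has no match in z get NULL for z's columns.

(Bio, 71); (Bio, 85); (Econ, NULL); (Hist, 90); (Hist, NULL); (Hist, NULL); (Phys, 90); (Phys, 96)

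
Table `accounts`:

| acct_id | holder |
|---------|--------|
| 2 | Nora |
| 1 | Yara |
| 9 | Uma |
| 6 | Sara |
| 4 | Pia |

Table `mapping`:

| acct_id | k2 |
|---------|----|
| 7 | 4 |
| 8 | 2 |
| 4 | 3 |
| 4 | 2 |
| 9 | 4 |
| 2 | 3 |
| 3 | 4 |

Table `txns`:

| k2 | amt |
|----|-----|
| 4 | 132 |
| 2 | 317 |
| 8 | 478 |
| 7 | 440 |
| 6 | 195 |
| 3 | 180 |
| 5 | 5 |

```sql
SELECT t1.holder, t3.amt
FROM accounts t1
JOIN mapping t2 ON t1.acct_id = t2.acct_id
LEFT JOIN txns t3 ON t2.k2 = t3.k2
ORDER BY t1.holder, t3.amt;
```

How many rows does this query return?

Step 1 — t1 INNER JOIN t2 on acct_id → 4 row(s).
Then LEFT JOIN `txns t3` on k2: each of those 4 rows is kept; rows whose t2.k2 has no match in t3 get NULL for t3's columns.
Result: 4 row(s).

4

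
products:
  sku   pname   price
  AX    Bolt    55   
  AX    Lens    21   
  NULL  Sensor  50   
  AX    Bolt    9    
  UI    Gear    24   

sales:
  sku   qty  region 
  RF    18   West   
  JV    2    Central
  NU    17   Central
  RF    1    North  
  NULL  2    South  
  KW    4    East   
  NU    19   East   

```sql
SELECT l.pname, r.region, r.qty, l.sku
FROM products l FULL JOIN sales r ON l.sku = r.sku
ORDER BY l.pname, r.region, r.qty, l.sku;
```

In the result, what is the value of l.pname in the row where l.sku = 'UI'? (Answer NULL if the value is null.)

Gear

FULL OUTER JOIN keeps every row from both sides; unmatched rows get NULL for the other side's columns.
Matching on l.sku = r.sku. A NULL in a compared column never satisfies the condition.
Matched pairs: 0; unmatched l rows kept: 5; unmatched r rows kept: 7.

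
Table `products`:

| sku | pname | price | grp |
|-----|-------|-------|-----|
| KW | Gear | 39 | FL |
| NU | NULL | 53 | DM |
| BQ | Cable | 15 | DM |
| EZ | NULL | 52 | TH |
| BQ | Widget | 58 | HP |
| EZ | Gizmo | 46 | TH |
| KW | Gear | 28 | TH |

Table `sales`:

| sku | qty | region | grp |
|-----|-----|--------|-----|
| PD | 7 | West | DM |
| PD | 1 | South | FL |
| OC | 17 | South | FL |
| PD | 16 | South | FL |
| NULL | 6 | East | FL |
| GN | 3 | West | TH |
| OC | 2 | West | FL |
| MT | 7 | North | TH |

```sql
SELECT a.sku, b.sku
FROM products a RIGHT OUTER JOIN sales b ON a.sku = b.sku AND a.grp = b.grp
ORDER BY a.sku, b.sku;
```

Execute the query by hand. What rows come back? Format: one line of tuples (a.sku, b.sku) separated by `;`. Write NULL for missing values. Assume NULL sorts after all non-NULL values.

(NULL, GN); (NULL, MT); (NULL, OC); (NULL, OC); (NULL, PD); (NULL, PD); (NULL, PD); (NULL, NULL)

RIGHT JOIN keeps every row from `sales`; unmatched rows get NULL for `products`'s columns.
Matching on a.sku = b.sku AND a.grp = b.grp. A NULL in a compared column never satisfies the condition.
Matched pairs: 0; unmatched b rows kept: 8.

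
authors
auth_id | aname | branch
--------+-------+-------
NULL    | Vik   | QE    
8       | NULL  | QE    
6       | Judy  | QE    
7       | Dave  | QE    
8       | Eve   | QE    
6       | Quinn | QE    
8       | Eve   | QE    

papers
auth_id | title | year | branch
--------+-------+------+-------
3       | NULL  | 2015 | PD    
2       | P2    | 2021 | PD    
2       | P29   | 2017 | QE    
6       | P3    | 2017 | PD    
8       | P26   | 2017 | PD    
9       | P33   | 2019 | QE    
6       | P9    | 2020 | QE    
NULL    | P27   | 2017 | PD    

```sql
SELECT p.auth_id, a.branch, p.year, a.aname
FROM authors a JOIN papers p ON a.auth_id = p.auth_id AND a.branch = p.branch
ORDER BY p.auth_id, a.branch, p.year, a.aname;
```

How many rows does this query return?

2

INNER JOIN keeps only pairs where the ON condition holds.
Matching on a.auth_id = p.auth_id AND a.branch = p.branch. A NULL in a compared column never satisfies the condition.
Matched pairs: 2.
Total: 2 rows.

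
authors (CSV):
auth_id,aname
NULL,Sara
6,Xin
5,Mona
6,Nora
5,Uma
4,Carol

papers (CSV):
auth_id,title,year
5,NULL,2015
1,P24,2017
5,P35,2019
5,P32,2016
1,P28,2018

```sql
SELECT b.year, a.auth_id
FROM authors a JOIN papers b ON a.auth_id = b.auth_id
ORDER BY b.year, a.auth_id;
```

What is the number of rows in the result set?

6

INNER JOIN keeps only pairs where the ON condition holds.
Matching on a.auth_id = b.auth_id. A NULL in a compared column never satisfies the condition.
- a (auth_id=NULL) has no partner → excluded.
- a (auth_id=6) has no partner → excluded.
- a (auth_id=5) pairs with 3 row(s) of b.
- a (auth_id=6) has no partner → excluded.
- a (auth_id=5) pairs with 3 row(s) of b.
- a (auth_id=4) has no partner → excluded.
Total: 6 rows.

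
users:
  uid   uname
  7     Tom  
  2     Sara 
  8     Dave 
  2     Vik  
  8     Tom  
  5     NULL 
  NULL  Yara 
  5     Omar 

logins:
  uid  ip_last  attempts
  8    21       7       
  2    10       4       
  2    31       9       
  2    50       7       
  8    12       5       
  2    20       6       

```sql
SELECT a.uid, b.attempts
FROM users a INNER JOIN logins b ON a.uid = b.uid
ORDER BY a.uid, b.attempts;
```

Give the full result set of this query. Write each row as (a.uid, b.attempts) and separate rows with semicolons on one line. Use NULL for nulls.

(2, 4); (2, 4); (2, 6); (2, 6); (2, 7); (2, 7); (2, 9); (2, 9); (8, 5); (8, 5); (8, 7); (8, 7)

INNER JOIN keeps only pairs where the ON condition holds.
Matching on a.uid = b.uid. A NULL in a compared column never satisfies the condition.
- a[0] uid=7 → no match; dropped.
- a[1] uid=2 → 4 match(es) in b → 4 row(s).
- a[2] uid=8 → 2 match(es) in b → 2 row(s).
- a[3] uid=2 → 4 match(es) in b → 4 row(s).
- a[4] uid=8 → 2 match(es) in b → 2 row(s).
- a[5] uid=5 → no match; dropped.
- a[6] uid=NULL → no match; dropped.
- a[7] uid=5 → no match; dropped.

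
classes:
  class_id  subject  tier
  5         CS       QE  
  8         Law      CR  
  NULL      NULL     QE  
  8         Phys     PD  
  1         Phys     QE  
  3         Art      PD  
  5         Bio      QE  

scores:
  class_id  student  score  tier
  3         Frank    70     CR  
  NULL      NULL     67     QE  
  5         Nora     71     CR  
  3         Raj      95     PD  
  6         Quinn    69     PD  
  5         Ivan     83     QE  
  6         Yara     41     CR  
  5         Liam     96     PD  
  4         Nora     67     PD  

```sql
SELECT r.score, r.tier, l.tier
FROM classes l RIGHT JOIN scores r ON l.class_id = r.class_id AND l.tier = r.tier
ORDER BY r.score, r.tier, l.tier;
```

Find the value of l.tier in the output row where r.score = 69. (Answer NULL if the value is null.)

NULL

RIGHT JOIN keeps every row from `scores`; unmatched rows get NULL for `classes`'s columns.
Matching on l.class_id = r.class_id AND l.tier = r.tier. A NULL in a compared column never satisfies the condition.
- l[0] class_id=5, tier=QE → 1 match(es) in r → 1 row(s).
- l[1] class_id=8, tier=CR → no match.
- l[2] class_id=NULL, tier=QE → no match.
- l[3] class_id=8, tier=PD → no match.
- l[4] class_id=1, tier=QE → no match.
- l[5] class_id=3, tier=PD → 1 match(es) in r → 1 row(s).
- l[6] class_id=5, tier=QE → 1 match(es) in r → 1 row(s).
- 7 row(s) from r found no l partner → padded with NULL.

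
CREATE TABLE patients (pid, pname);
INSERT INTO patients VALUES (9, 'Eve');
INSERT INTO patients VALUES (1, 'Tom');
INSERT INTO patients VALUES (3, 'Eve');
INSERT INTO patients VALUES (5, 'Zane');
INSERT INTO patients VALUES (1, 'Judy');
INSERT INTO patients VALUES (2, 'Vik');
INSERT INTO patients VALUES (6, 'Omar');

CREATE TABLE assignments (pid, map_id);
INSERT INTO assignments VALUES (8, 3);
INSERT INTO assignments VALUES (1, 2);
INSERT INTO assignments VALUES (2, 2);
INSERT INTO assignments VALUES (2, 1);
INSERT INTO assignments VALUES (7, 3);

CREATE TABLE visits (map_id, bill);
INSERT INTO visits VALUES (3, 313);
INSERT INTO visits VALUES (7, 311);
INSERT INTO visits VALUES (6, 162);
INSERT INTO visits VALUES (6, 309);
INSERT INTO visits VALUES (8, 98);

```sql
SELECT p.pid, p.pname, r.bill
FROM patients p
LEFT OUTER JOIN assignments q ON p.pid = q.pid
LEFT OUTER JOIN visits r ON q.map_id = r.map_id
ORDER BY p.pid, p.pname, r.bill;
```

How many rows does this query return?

8

Step 1 — p LEFT JOIN q on pid → 8 row(s).
Then LEFT JOIN `visits r` on map_id: each of those 8 rows is kept; rows whose q.map_id has no match in r get NULL for r's columns.
Result: 8 row(s).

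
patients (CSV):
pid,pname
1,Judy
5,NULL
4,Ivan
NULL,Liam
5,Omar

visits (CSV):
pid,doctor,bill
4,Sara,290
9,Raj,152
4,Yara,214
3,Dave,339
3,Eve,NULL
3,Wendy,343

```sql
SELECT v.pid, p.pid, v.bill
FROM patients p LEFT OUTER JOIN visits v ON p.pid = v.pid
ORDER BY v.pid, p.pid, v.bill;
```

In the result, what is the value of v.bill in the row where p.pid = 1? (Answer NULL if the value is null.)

NULL

LEFT JOIN keeps every row from `patients`; unmatched rows get NULL for `visits`'s columns.
Matching on p.pid = v.pid. A NULL in a compared column never satisfies the condition.
Matched pairs: 2; unmatched p rows kept: 4.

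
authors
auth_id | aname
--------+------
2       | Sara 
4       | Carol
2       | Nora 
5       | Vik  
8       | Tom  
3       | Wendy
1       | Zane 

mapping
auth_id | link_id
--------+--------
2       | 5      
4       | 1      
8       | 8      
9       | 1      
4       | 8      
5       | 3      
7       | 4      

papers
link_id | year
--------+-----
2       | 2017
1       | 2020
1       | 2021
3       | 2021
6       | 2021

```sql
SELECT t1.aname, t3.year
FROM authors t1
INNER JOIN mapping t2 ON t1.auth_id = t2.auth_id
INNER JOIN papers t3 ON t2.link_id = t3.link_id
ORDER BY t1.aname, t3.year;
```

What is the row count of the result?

3

Joins associate left-to-right: authors INNER JOIN mapping on auth_id gives 6 intermediate row(s).
Then INNER JOIN `papers t3` on link_id: keep only rows whose t2.link_id appears in t3.
Result: 3 row(s).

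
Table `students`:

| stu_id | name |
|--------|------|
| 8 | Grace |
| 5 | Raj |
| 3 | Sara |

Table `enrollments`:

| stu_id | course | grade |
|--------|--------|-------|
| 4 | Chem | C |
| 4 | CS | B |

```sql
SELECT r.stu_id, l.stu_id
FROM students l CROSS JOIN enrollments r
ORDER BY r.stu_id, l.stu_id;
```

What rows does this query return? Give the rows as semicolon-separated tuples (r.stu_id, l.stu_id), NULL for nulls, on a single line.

CROSS JOIN pairs every row of `students` with every row of `enrollments`: 3 × 2 = 6 rows.

(4, 3); (4, 3); (4, 5); (4, 5); (4, 8); (4, 8)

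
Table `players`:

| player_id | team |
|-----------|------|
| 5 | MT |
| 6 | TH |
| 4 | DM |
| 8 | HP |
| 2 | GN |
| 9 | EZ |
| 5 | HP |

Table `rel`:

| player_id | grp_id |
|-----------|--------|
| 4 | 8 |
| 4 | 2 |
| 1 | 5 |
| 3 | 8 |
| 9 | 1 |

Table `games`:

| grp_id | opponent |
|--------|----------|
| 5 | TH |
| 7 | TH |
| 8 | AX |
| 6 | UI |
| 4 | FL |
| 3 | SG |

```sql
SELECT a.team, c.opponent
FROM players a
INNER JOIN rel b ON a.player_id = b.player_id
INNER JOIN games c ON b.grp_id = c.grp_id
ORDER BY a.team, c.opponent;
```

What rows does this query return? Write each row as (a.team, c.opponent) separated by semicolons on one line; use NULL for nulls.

(DM, AX)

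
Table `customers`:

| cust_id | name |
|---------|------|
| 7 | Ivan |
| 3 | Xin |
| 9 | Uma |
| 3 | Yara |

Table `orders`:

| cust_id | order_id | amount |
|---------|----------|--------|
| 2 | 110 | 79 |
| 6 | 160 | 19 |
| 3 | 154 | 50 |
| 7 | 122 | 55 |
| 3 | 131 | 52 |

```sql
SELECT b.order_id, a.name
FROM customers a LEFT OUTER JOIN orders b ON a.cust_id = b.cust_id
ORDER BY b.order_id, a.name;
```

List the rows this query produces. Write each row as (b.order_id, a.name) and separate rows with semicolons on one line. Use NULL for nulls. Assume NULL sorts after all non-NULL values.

(122, Ivan); (131, Xin); (131, Yara); (154, Xin); (154, Yara); (NULL, Uma)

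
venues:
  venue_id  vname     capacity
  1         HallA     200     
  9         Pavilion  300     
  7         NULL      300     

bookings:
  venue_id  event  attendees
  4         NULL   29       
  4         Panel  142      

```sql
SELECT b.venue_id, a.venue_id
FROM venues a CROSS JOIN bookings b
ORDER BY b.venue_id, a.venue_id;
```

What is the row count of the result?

CROSS JOIN pairs every row of `venues` with every row of `bookings`: 3 × 2 = 6 rows.

6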